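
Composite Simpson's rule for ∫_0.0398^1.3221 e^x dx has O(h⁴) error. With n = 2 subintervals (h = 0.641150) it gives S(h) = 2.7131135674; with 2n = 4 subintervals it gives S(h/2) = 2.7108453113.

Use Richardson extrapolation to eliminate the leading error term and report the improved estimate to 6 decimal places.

r = 4, so 2^r = 16.
Difference of the inputs: 2.7108453113 − 2.7131135674 = -0.0022682561
Divide by 2^4 − 1 = 15: (-0.0022682561)/15 = -0.0001512171
R = A(h/2) + (A(h/2) − A(h))/15 = 2.7108453113 − 0.0001512171 = 2.7106940942
Gap between inputs: 2.268e-03; correction applied: −0.0001512171.

2.710694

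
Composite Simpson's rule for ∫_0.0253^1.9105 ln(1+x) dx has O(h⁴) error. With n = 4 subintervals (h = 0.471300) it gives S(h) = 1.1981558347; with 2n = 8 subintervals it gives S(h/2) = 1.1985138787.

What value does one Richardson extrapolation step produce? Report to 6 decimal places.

1.198538

r = 4, so 2^r = 16.
2^4*A(h/2) = 19.1762220592; minus A(h) gives 17.9780662245.
R = 17.9780662245/15 = 1.1985377483
Correction |R − A(h/2)| = 2.387e-05; gap |A(h/2) − A(h)| = 3.580e-04.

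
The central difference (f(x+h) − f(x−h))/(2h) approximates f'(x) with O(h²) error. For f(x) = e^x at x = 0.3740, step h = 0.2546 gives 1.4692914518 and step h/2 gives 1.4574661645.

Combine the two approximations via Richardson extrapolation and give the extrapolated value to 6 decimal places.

1.453524

The method has order 2: 2^2 = 4.
A(h/2) − A(h) = 1.4574661645 − 1.4692914518 = -0.0118252873
Divide by 2^2 − 1 = 3: (-0.0118252873)/3 = -0.0039417624
R = A(h/2) + (A(h/2) − A(h))/3 = 1.4574661645 − 0.0039417624 = 1.4535244021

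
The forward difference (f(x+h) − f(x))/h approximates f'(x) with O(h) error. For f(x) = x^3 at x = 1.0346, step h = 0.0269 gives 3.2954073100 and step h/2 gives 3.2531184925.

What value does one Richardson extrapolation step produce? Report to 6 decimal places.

3.210830

Method order is 1; weight 2^1 = 2.
2 × 3.2531184925 = 6.5062369850; subtract 3.2954073100 → 3.2108296750
Extrapolated: 3.2108296750 / 1 = 3.2108296750
Correction |R − A(h/2)| = 4.229e-02; gap |A(h/2) − A(h)| = 4.229e-02.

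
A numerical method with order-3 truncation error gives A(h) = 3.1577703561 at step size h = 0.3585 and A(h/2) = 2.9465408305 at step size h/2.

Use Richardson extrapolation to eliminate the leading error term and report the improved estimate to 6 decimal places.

2.916365

Error is O(h^3); halving h shrinks it by 2^3 = 8.
2^3 × A(h/2) = 23.5723266440; minus A(h) gives 20.4145562879.
R = 20.4145562879/7 = 2.9163651840
Gap between inputs: 2.112e-01; correction applied: −0.0301756465.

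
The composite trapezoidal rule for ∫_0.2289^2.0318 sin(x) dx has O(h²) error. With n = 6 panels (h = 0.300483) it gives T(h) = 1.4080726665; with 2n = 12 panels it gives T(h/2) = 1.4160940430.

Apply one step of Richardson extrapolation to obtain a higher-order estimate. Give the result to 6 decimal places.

1.418768

With r = 2 the leading error scales as h^2, so the weight is 2^2 = 4.
2^2 × A(h/2) = 5.6643761720; minus A(h) gives 4.2563035055.
Denominator 4 − 1 = 3.
So the Richardson estimate is 1.4187678352.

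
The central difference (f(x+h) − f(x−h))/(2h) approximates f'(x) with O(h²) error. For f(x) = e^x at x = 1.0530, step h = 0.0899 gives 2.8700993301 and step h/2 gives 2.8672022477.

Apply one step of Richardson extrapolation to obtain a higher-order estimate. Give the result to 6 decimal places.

2.866237

Method order is 2; weight 2^2 = 4.
Numerator 4×A(h/2) − A(h) = 4×2.8672022477 − 2.8700993301 = 8.5987096607
8.5987096607 ÷ 3 = 2.8662365536
Gap between inputs: 2.897e-03; correction applied: −0.0009656941.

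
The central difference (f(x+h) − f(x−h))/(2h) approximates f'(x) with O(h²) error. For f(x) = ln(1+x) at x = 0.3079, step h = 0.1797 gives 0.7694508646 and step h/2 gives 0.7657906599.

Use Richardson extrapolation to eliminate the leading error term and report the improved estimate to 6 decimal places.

0.764571

Order 2 gives 2^r = 4 and 2^r − 1 = 3.
Numerator 4·A(h/2) − A(h) = 4·0.7657906599 − 0.7694508646 = 2.2937117750
Divide by 2^2 − 1 = 3.
2.2937117750 ÷ 3 = 0.7645705917
Shift from A(h/2): −0.0012200682.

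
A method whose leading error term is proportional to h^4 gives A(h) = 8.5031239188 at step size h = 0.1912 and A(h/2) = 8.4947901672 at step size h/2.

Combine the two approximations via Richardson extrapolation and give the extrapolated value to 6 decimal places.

Order 4 gives 2^r = 16 and 2^r − 1 = 15.
Weighted: 135.9166426752 − 8.5031239188 = 127.4135187564
127.4135187564 ÷ 15 = 8.4942345838
Shift from A(h/2): −0.0005555834.

8.494235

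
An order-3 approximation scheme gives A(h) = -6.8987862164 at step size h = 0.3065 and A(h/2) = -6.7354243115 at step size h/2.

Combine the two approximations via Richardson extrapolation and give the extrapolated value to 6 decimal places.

-6.712087

Order 3 gives 2^r = 8 and 2^r − 1 = 7.
Difference of the inputs: -6.7354243115 − (-6.8987862164) = 0.1633619049
Correction (A(h/2) − A(h))/(8 − 1) = 0.1633619049/7 = 0.0233374150
R = -6.7354243115 + 0.0233374150 = -6.7120868965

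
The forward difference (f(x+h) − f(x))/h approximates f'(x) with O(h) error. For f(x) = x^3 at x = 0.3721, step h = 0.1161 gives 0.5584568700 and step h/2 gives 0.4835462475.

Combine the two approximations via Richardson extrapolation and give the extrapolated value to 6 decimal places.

The method has order 1: 2^1 = 2.
2·0.4835462475 = 0.9670924950; 0.9670924950 − 0.5584568700 = 0.4086356250
R = 0.4086356250/1 = 0.4086356250

0.408636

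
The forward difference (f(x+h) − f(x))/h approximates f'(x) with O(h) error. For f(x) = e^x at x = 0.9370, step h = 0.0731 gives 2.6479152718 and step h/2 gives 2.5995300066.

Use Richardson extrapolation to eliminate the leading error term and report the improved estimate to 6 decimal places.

Leading term ∝ h^1; use weight 2 = 2^1.
2×2.5995300066 − 2.6479152718 = 2.5511447414
Divide by 2^1 − 1 = 1.
2.5511447414 ÷ 1 = 2.5511447414

2.551145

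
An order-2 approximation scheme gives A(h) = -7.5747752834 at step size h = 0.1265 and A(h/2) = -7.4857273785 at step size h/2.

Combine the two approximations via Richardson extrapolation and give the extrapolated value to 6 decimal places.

-7.456045

Leading term ∝ h^2; use weight 4 = 2^2.
4×(-7.4857273785) = -29.9429095140; subtract (-7.5747752834) → -22.3681342306
R = (-22.3681342306)/3 = -7.4560447435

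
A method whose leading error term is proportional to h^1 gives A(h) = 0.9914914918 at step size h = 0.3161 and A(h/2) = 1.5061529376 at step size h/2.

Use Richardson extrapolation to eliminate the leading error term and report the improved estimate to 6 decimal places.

r = 1, so 2^r = 2.
2^1×A(h/2) = 3.0123058752; minus A(h) gives 2.0208143834.
Denominator 2 − 1 = 1.
So the Richardson estimate is 2.0208143834.
Shift from A(h/2): +0.5146614458.

2.020814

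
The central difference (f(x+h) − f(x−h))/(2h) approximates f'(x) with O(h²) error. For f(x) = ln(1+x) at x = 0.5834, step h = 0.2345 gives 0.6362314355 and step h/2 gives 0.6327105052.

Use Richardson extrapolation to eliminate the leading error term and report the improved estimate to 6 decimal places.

With r = 2 the leading error scales as h^2, so the weight is 2^2 = 4.
4 × 0.6327105052 = 2.5308420208; 2.5308420208 − 0.6362314355 = 1.8946105853
(4 × 0.6327105052 − 0.6362314355)/(4 − 1) = 0.6315368618

0.631537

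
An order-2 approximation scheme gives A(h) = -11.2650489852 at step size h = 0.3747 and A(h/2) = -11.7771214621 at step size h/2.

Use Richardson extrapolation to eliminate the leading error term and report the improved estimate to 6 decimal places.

Leading term ∝ h^2; use weight 4 = 2^2.
Weighted: (-47.1084858484) − (-11.2650489852) = -35.8434368632
Denominator 4 − 1 = 3.
Extrapolated: (-35.8434368632) / 3 = -11.9478122877
Gap between inputs: 5.121e-01; correction applied: −0.1706908256.

-11.947812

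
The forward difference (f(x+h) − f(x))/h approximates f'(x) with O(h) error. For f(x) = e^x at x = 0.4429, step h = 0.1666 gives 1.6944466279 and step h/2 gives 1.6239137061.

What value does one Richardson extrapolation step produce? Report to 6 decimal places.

The method has order 1: 2^1 = 2.
2 × 1.6239137061 − 1.6944466279 = 1.5533807843
1.5533807843 ÷ 1 = 1.5533807843

1.553381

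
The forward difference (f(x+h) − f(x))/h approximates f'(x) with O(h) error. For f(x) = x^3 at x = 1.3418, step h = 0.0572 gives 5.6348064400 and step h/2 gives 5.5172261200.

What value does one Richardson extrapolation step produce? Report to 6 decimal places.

Method order is 1; weight 2^1 = 2.
2^1 × A(h/2) = 11.0344522400; minus A(h) gives 5.3996458000.
R = 5.3996458000/1 = 5.3996458000
Correction |R − A(h/2)| = 1.176e-01; gap |A(h/2) − A(h)| = 1.176e-01.

5.399646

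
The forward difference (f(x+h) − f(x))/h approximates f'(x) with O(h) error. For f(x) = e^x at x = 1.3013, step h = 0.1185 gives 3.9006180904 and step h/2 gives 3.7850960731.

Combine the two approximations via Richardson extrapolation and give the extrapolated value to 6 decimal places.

r = 1: numerator weight 2, denominator 1.
Top: 2(3.7850960731) − (3.9006180904) = 3.6695740558
Extrapolated: 3.6695740558 / 1 = 3.6695740558

3.669574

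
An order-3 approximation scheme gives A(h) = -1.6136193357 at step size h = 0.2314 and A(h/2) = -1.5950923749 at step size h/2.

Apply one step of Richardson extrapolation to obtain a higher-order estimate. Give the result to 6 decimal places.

-1.592446

r = 3, so 2^r = 8.
Weighted: (-12.7607389992) − (-1.6136193357) = -11.1471196635
Divide by 2^3 − 1 = 7.
Extrapolated: (-11.1471196635) / 7 = -1.5924456662
Shift from A(h/2): +0.0026467087.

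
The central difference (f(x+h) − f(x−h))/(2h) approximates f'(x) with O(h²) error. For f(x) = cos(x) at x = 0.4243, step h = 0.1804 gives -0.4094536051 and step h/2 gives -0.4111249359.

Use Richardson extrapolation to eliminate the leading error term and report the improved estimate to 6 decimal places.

-0.411682

The method has order 2: 2^2 = 4.
4×(-0.4111249359) = -1.6444997436; subtract (-0.4094536051) → -1.2350461385
Denominator 4 − 1 = 3.
R = (-1.2350461385)/3 = -0.4116820462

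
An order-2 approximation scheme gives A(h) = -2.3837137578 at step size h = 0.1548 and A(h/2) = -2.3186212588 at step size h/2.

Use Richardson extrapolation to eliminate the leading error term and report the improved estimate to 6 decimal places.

r = 2, so 2^r = 4.
Weighted: (-9.2744850352) − (-2.3837137578) = -6.8907712774
(4·(-2.3186212588) − (-2.3837137578))/(4 − 1) = -2.2969237591

-2.296924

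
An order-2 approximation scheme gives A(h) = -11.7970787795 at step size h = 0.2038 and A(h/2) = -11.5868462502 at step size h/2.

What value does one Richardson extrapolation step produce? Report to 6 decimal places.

-11.516769

Leading term ∝ h^2; use weight 4 = 2^2.
4×(-11.5868462502) − (-11.7970787795) = -34.5503062213
Denominator 4 − 1 = 3.
Result: -11.5167687404
Gap between inputs: 2.102e-01; correction applied: +0.0700775098.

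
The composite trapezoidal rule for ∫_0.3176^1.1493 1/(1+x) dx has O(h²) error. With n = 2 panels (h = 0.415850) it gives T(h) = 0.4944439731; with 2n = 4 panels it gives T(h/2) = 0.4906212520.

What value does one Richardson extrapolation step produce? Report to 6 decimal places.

Method order is 2; weight 2^2 = 4.
Difference of the inputs: 0.4906212520 − 0.4944439731 = -0.0038227211
Correction (A(h/2) − A(h))/(4 − 1) = (-0.0038227211)/3 = -0.0012742404
R = 0.4906212520 − 0.0012742404 = 0.4893470116

0.489347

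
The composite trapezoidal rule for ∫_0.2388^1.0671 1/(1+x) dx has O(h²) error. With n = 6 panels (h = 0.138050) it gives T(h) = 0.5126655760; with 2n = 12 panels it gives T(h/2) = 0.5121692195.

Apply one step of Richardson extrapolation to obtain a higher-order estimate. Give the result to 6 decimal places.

0.512004

Method order is 2; weight 2^2 = 4.
4*0.5121692195 − 0.5126655760 = 1.5360113020
Divide by 2^2 − 1 = 3.
So the Richardson estimate is 0.5120037673.
Correction |R − A(h/2)| = 1.655e-04; gap |A(h/2) − A(h)| = 4.964e-04.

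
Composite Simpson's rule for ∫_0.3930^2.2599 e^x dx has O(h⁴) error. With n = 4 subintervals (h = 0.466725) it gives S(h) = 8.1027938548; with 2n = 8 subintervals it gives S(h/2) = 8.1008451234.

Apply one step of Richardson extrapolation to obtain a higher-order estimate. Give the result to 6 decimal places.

Method order is 4; weight 2^4 = 16.
16×8.1008451234 = 129.6135219744; 129.6135219744 − 8.1027938548 = 121.5107281196
Denominator 16 − 1 = 15.
121.5107281196 ÷ 15 = 8.1007152080
Correction |R − A(h/2)| = 1.299e-04; gap |A(h/2) − A(h)| = 1.949e-03.

8.100715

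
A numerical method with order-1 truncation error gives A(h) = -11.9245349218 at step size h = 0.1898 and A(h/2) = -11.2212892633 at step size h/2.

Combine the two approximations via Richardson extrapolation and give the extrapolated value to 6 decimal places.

r = 1: numerator weight 2, denominator 1.
2·(-11.2212892633) = -22.4425785266; subtract (-11.9245349218) → -10.5180436048
Denominator 2 − 1 = 1.
R = (-10.5180436048)/1 = -10.5180436048

-10.518044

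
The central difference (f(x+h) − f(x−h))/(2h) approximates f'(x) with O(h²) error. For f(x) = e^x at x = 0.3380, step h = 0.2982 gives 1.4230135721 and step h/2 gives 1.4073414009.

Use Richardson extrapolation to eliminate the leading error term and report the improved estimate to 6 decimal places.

1.402117

The method has order 2: 2^2 = 4.
Difference of the inputs: 1.4073414009 − 1.4230135721 = -0.0156721712
Divide by 2^2 − 1 = 3: (-0.0156721712)/3 = -0.0052240571
R = A(h/2) + (A(h/2) − A(h))/3 = 1.4073414009 − 0.0052240571 = 1.4021173438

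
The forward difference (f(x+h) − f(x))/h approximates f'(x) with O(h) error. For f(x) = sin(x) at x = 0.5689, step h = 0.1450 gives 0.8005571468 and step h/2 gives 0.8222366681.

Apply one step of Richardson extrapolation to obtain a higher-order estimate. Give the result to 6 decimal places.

0.843916

Method order is 1; weight 2^1 = 2.
2 × 0.8222366681 = 1.6444733362; subtract 0.8005571468 → 0.8439161894
Divide by 2^1 − 1 = 1.
R = 0.8439161894/1 = 0.8439161894
Gap between inputs: 2.168e-02; correction applied: +0.0216795213.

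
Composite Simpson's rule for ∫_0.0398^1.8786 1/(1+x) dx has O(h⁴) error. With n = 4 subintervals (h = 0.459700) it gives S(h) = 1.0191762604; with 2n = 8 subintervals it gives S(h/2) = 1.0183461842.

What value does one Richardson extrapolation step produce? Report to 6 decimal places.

r = 4, so 2^r = 16.
16×1.0183461842 − 1.0191762604 = 15.2743626868
R = 15.2743626868/15 = 1.0182908458
Gap between inputs: 8.301e-04; correction applied: −0.0000553384.

1.018291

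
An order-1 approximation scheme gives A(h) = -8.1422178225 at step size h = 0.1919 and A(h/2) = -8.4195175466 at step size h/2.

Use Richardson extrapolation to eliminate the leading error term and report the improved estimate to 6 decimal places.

With r = 1 the leading error scales as h^1, so the weight is 2^1 = 2.
Difference of the inputs: -8.4195175466 − (-8.1422178225) = -0.2772997241
Divide by 2^1 − 1 = 1: (-0.2772997241)/1 = -0.2772997241
R = -8.4195175466 − 0.2772997241 = -8.6968172707
Gap between inputs: 2.773e-01; correction applied: −0.2772997241.

-8.696817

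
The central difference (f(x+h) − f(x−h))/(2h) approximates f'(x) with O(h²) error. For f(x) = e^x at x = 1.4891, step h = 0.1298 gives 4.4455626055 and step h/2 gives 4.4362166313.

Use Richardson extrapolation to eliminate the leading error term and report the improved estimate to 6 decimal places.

4.433101

With r = 2 the leading error scales as h^2, so the weight is 2^2 = 4.
Weighted: 17.7448665252 − 4.4455626055 = 13.2993039197
Denominator 4 − 1 = 3.
Extrapolated: 13.2993039197 / 3 = 4.4331013066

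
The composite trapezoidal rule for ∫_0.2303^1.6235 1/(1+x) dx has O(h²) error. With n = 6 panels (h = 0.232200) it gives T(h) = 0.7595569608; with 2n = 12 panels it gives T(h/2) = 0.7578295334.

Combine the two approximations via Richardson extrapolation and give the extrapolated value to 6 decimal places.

0.757254

Order 2 gives 2^r = 4 and 2^r − 1 = 3.
Numerator 4×A(h/2) − A(h) = 4×0.7578295334 − 0.7595569608 = 2.2717611728
Extrapolated: 2.2717611728 / 3 = 0.7572537243
Correction |R − A(h/2)| = 5.758e-04; gap |A(h/2) − A(h)| = 1.727e-03.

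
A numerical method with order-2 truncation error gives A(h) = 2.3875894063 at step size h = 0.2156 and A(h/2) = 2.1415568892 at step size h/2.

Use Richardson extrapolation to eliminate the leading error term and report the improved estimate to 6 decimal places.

2.059546

Error is O(h^2); halving h shrinks it by 2^2 = 4.
4*2.1415568892 = 8.5662275568; subtract 2.3875894063 → 6.1786381505
(4*2.1415568892 − 2.3875894063)/(4 − 1) = 2.0595460502
Gap between inputs: 2.460e-01; correction applied: −0.0820108390.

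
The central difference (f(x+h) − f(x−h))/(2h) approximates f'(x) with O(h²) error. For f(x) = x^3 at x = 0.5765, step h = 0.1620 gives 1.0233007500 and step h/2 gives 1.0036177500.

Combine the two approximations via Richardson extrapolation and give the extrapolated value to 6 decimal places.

r = 2, so 2^r = 4.
A(h/2) − A(h) = 1.0036177500 − 1.0233007500 = -0.0196830000
Divide by 2^2 − 1 = 3: (-0.0196830000)/3 = -0.0065610000
R = 1.0036177500 − 0.0065610000 = 0.9970567500
Shift from A(h/2): −0.0065610000.

0.997057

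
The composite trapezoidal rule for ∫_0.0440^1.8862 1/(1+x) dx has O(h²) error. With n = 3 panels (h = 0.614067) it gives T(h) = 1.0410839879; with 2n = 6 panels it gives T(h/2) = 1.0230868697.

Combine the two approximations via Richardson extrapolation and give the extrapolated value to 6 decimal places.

1.017088

r = 2: numerator weight 4, denominator 3.
4·1.0230868697 − 1.0410839879 = 3.0512634909
3.0512634909 ÷ 3 = 1.0170878303
Gap between inputs: 1.800e-02; correction applied: −0.0059990394.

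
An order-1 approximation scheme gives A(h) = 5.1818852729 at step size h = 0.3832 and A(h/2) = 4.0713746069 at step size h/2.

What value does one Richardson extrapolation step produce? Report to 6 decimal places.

2.960864

r = 1, so 2^r = 2.
2 × 4.0713746069 = 8.1427492138; subtract 5.1818852729 → 2.9608639409
Divide by 2^1 − 1 = 1.
So the Richardson estimate is 2.9608639409.
Shift from A(h/2): −1.1105106660.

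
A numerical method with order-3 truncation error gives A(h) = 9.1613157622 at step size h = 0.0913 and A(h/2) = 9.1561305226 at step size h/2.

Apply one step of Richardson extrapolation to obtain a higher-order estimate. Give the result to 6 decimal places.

9.155390

Method order is 3; weight 2^3 = 8.
Difference of the inputs: 9.1561305226 − 9.1613157622 = -0.0051852396
Correction (A(h/2) − A(h))/(8 − 1) = (-0.0051852396)/7 = -0.0007407485
R = 9.1561305226 − 0.0007407485 = 9.1553897741
Correction |R − A(h/2)| = 7.407e-04; gap |A(h/2) − A(h)| = 5.185e-03.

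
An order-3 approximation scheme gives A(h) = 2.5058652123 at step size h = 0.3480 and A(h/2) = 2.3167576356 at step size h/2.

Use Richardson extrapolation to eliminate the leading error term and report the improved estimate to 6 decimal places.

2.289742

Order 3 gives 2^r = 8 and 2^r − 1 = 7.
8×2.3167576356 = 18.5340610848; 18.5340610848 − 2.5058652123 = 16.0281958725
(8×2.3167576356 − 2.5058652123)/(8 − 1) = 2.2897422675
Shift from A(h/2): −0.0270153681.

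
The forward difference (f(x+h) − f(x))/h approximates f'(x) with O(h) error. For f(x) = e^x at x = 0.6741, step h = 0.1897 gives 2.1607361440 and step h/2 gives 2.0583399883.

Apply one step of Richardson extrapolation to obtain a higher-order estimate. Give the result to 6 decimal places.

r = 1, so 2^r = 2.
2·2.0583399883 − 2.1607361440 = 1.9559438326
Extrapolated: 1.9559438326 / 1 = 1.9559438326

1.955944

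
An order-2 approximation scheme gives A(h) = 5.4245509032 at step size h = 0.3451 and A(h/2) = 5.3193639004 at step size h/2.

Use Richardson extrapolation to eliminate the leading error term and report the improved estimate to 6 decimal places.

Error is O(h^2); halving h shrinks it by 2^2 = 4.
Difference of the inputs: 5.3193639004 − 5.4245509032 = -0.1051870028
Divide by 2^2 − 1 = 3: (-0.1051870028)/3 = -0.0350623343
R = A(h/2) + (A(h/2) − A(h))/3 = 5.3193639004 − 0.0350623343 = 5.2843015661

5.284302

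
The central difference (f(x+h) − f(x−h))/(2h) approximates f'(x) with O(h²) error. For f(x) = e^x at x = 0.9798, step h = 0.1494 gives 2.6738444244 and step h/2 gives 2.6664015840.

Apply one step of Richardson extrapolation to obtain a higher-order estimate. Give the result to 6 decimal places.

r = 2, so 2^r = 4.
Top: 4(2.6664015840) − (2.6738444244) = 7.9917619116
7.9917619116 ÷ 3 = 2.6639206372

2.663921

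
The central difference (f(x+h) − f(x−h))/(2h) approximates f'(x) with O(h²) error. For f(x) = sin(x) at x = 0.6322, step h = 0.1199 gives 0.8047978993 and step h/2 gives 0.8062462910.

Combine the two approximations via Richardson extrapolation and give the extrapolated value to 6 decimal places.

Leading term ∝ h^2; use weight 4 = 2^2.
Numerator 4*A(h/2) − A(h) = 4*0.8062462910 − 0.8047978993 = 2.4201872647
(4*0.8062462910 − 0.8047978993)/(4 − 1) = 0.8067290882

0.806729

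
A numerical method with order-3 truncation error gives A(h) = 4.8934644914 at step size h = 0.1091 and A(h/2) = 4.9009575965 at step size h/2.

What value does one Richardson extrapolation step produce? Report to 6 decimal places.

4.902028

Method order is 3; weight 2^3 = 8.
A(h/2) − A(h) = 4.9009575965 − 4.8934644914 = 0.0074931051
Divide by 2^3 − 1 = 7: 0.0074931051/7 = 0.0010704436
R = 4.9009575965 + 0.0010704436 = 4.9020280401
Gap between inputs: 7.493e-03; correction applied: +0.0010704436.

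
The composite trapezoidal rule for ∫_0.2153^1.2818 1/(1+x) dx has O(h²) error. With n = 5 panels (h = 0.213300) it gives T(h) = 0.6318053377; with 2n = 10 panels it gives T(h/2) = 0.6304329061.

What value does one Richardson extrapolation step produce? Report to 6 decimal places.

0.629975

Leading term ∝ h^2; use weight 4 = 2^2.
Top: 4(0.6304329061) − (0.6318053377) = 1.8899262867
Divide by 2^2 − 1 = 3.
Result: 0.6299754289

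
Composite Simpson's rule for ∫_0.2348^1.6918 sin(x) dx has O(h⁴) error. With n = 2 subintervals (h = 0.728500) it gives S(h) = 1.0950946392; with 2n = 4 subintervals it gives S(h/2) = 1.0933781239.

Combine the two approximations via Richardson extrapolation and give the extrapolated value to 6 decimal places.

Method order is 4; weight 2^4 = 16.
16×1.0933781239 = 17.4940499824; subtract 1.0950946392 → 16.3989553432
Divide by 2^4 − 1 = 15.
R = 16.3989553432/15 = 1.0932636895
Correction |R − A(h/2)| = 1.144e-04; gap |A(h/2) − A(h)| = 1.717e-03.

1.093264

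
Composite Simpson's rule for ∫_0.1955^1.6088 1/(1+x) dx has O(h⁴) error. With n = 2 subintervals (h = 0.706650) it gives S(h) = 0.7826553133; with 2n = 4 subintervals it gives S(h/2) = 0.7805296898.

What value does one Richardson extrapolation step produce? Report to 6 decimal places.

With r = 4 the leading error scales as h^4, so the weight is 2^4 = 16.
Numerator 16×A(h/2) − A(h) = 16×0.7805296898 − 0.7826553133 = 11.7058197235
11.7058197235 ÷ 15 = 0.7803879816
Correction |R − A(h/2)| = 1.417e-04; gap |A(h/2) − A(h)| = 2.126e-03.

0.780388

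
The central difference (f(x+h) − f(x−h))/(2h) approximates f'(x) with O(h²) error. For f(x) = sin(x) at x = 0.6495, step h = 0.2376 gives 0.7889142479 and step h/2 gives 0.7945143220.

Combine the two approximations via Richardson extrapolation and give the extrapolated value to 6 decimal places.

0.796381

r = 2, so 2^r = 4.
4·0.7945143220 − 0.7889142479 = 2.3891430401
R = 2.3891430401/3 = 0.7963810134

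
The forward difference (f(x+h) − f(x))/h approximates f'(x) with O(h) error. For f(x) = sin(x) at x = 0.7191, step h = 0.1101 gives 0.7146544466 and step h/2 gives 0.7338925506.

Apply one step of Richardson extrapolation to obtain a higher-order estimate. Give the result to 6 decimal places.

Method order is 1; weight 2^1 = 2.
2 × 0.7338925506 = 1.4677851012; subtract 0.7146544466 → 0.7531306546
(2 × 0.7338925506 − 0.7146544466)/(2 − 1) = 0.7531306546

0.753131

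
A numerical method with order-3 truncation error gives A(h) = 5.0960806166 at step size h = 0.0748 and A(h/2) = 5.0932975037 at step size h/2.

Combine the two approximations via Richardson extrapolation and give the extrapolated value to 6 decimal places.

The method has order 3: 2^3 = 8.
Numerator 8*A(h/2) − A(h) = 8*5.0932975037 − 5.0960806166 = 35.6502994130
(8*5.0932975037 − 5.0960806166)/(8 − 1) = 5.0928999161

5.092900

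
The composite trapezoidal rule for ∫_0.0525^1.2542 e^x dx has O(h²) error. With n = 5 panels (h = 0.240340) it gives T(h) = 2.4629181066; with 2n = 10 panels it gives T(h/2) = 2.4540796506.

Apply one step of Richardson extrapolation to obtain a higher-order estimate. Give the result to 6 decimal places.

2.451133

Order 2 gives 2^r = 4 and 2^r − 1 = 3.
4×2.4540796506 = 9.8163186024; 9.8163186024 − 2.4629181066 = 7.3534004958
7.3534004958 ÷ 3 = 2.4511334986
Gap between inputs: 8.838e-03; correction applied: −0.0029461520.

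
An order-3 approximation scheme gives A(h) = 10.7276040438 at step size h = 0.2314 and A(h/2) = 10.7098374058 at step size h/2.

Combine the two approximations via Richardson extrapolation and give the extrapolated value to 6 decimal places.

Method order is 3; weight 2^3 = 8.
8*10.7098374058 − 10.7276040438 = 74.9510952026
Divide by 2^3 − 1 = 7.
74.9510952026 ÷ 7 = 10.7072993147

10.707299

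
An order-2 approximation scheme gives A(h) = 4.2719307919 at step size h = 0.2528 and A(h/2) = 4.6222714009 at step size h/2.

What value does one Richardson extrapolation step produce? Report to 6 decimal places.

4.739052

r = 2: numerator weight 4, denominator 3.
2^2·A(h/2) = 18.4890856036; minus A(h) gives 14.2171548117.
Divide by 2^2 − 1 = 3.
R = 14.2171548117/3 = 4.7390516039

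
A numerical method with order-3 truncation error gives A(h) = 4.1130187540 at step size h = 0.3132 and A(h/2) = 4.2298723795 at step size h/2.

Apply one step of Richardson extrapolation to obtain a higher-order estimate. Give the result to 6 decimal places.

r = 3, so 2^r = 8.
Difference of the inputs: 4.2298723795 − 4.1130187540 = 0.1168536255
Correction (A(h/2) − A(h))/(8 − 1) = 0.1168536255/7 = 0.0166933751
R = A(h/2) + (A(h/2) − A(h))/7 = 4.2298723795 + 0.0166933751 = 4.2465657546

4.246566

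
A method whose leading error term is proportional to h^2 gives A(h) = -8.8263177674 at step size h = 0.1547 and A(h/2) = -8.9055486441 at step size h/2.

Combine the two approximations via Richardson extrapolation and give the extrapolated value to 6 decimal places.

-8.931959

With r = 2 the leading error scales as h^2, so the weight is 2^2 = 4.
Top: 4(-8.9055486441) − (-8.8263177674) = -26.7958768090
Denominator 4 − 1 = 3.
So the Richardson estimate is -8.9319589363.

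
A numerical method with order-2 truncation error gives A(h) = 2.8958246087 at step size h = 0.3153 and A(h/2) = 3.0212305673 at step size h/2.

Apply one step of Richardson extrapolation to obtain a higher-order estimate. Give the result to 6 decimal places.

Error is O(h^2); halving h shrinks it by 2^2 = 4.
Numerator 4*A(h/2) − A(h) = 4*3.0212305673 − 2.8958246087 = 9.1890976605
Divide by 2^2 − 1 = 3.
So the Richardson estimate is 3.0630325535.

3.063033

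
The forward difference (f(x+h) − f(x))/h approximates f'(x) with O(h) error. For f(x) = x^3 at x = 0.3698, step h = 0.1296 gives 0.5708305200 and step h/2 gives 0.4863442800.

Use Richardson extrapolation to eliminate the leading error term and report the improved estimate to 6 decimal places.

0.401858

r = 1, so 2^r = 2.
2*0.4863442800 − 0.5708305200 = 0.4018580400
(2*0.4863442800 − 0.5708305200)/(2 − 1) = 0.4018580400
Correction |R − A(h/2)| = 8.449e-02; gap |A(h/2) − A(h)| = 8.449e-02.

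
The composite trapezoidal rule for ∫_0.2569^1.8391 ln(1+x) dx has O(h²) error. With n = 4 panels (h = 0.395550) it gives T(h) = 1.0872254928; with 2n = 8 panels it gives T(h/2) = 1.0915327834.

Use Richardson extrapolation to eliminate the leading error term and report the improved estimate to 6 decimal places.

1.092969

r = 2, so 2^r = 4.
2^2×A(h/2) = 4.3661311336; minus A(h) gives 3.2789056408.
3.2789056408 ÷ 3 = 1.0929685469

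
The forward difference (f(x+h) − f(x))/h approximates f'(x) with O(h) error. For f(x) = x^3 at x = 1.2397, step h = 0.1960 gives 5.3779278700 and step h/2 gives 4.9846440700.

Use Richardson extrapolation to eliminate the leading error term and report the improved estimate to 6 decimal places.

The method has order 1: 2^1 = 2.
A(h/2) − A(h) = 4.9846440700 − 5.3779278700 = -0.3932838000
Divide by 2^1 − 1 = 1: (-0.3932838000)/1 = -0.3932838000
R = 4.9846440700 − 0.3932838000 = 4.5913602700

4.591360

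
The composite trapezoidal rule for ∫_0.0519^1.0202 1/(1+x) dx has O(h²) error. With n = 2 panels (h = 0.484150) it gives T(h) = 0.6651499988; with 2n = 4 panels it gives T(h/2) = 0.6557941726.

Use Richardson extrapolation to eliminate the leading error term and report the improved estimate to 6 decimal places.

r = 2, so 2^r = 4.
Top: 4(0.6557941726) − (0.6651499988) = 1.9580266916
(4 × 0.6557941726 − 0.6651499988)/(4 − 1) = 0.6526755639
Shift from A(h/2): −0.0031186087.

0.652676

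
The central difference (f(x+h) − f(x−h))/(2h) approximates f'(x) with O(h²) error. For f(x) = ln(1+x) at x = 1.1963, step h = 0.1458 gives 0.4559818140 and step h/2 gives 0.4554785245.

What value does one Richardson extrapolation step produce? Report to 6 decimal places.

Order 2 gives 2^r = 4 and 2^r − 1 = 3.
4*0.4554785245 = 1.8219140980; 1.8219140980 − 0.4559818140 = 1.3659322840
Denominator 4 − 1 = 3.
R = 1.3659322840/3 = 0.4553107613

0.455311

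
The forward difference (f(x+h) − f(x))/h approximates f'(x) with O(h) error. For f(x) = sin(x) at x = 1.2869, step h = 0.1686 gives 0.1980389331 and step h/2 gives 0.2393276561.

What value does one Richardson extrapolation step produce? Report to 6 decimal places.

r = 1: numerator weight 2, denominator 1.
Top: 2(0.2393276561) − (0.1980389331) = 0.2806163791
Denominator 2 − 1 = 1.
Result: 0.2806163791

0.280616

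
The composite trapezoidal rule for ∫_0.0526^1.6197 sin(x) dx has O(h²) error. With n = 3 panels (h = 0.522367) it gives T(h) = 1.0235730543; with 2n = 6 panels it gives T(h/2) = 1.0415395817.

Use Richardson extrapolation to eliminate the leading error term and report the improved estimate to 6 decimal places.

1.047528

Error is O(h^2); halving h shrinks it by 2^2 = 4.
4*1.0415395817 = 4.1661583268; 4.1661583268 − 1.0235730543 = 3.1425852725
Denominator 4 − 1 = 3.
So the Richardson estimate is 1.0475284242.
Gap between inputs: 1.797e-02; correction applied: +0.0059888425.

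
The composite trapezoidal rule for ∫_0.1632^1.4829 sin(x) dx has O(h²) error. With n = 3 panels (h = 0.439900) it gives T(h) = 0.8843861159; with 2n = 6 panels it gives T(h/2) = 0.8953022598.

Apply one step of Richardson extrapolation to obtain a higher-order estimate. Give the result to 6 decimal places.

0.898941

Leading term ∝ h^2; use weight 4 = 2^2.
2^2·A(h/2) = 3.5812090392; minus A(h) gives 2.6968229233.
Divide by 2^2 − 1 = 3.
Extrapolated: 2.6968229233 / 3 = 0.8989409744
Shift from A(h/2): +0.0036387146.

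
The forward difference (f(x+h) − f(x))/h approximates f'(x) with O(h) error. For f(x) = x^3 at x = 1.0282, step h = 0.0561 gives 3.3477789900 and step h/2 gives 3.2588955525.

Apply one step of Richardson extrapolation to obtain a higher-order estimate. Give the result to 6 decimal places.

3.170012

The method has order 1: 2^1 = 2.
Weighted: 6.5177911050 − 3.3477789900 = 3.1700121150
Extrapolated: 3.1700121150 / 1 = 3.1700121150
Gap between inputs: 8.888e-02; correction applied: −0.0888834375.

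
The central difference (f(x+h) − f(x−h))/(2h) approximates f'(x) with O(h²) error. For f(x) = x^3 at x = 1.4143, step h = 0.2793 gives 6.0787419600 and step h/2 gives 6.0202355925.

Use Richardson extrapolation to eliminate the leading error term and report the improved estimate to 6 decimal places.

6.000733

r = 2, so 2^r = 4.
4·6.0202355925 = 24.0809423700; subtract 6.0787419600 → 18.0022004100
R = 18.0022004100/3 = 6.0007334700
Gap between inputs: 5.851e-02; correction applied: −0.0195021225.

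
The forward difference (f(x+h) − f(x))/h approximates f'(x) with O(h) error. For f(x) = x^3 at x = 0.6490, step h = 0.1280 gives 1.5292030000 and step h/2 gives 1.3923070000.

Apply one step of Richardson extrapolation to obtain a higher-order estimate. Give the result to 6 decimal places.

1.255411

r = 1, so 2^r = 2.
Weighted: 2.7846140000 − 1.5292030000 = 1.2554110000
1.2554110000 ÷ 1 = 1.2554110000
Gap between inputs: 1.369e-01; correction applied: −0.1368960000.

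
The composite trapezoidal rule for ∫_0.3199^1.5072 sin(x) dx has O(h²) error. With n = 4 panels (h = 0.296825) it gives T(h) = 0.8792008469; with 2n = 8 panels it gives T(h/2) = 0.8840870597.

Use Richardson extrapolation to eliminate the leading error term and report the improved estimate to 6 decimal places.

0.885716

Method order is 2; weight 2^2 = 4.
Numerator 4 × A(h/2) − A(h) = 4 × 0.8840870597 − 0.8792008469 = 2.6571473919
(4 × 0.8840870597 − 0.8792008469)/(4 − 1) = 0.8857157973
Correction |R − A(h/2)| = 1.629e-03; gap |A(h/2) − A(h)| = 4.886e-03.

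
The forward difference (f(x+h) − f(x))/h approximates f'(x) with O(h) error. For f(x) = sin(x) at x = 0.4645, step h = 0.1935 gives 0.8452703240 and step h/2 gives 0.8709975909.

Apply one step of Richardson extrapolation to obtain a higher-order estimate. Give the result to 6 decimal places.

0.896725

With r = 1 the leading error scales as h^1, so the weight is 2^1 = 2.
Difference of the inputs: 0.8709975909 − 0.8452703240 = 0.0257272669
Correction (A(h/2) − A(h))/(2 − 1) = 0.0257272669/1 = 0.0257272669
R = A(h/2) + (A(h/2) − A(h))/1 = 0.8709975909 + 0.0257272669 = 0.8967248578
Gap between inputs: 2.573e-02; correction applied: +0.0257272669.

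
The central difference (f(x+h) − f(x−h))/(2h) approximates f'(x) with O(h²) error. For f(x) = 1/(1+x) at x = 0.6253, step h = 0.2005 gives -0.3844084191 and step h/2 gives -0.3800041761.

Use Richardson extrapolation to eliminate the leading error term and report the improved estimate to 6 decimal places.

Leading term ∝ h^2; use weight 4 = 2^2.
2^2×A(h/2) = -1.5200167044; minus A(h) gives -1.1356082853.
(4×(-0.3800041761) − (-0.3844084191))/(4 − 1) = -0.3785360951

-0.378536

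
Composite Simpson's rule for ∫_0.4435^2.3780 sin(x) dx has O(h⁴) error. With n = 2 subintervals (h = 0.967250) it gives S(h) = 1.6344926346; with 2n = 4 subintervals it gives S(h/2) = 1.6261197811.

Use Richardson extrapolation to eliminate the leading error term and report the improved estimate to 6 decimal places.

1.625562

r = 4, so 2^r = 16.
Weighted: 26.0179164976 − 1.6344926346 = 24.3834238630
Divide by 2^4 − 1 = 15.
24.3834238630 ÷ 15 = 1.6255615909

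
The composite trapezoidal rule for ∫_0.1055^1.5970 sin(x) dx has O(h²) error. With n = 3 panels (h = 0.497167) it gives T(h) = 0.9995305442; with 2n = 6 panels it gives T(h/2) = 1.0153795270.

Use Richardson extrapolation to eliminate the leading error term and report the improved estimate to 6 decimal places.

1.020663

r = 2: numerator weight 4, denominator 3.
4×1.0153795270 = 4.0615181080; 4.0615181080 − 0.9995305442 = 3.0619875638
(4×1.0153795270 − 0.9995305442)/(4 − 1) = 1.0206625213
Correction |R − A(h/2)| = 5.283e-03; gap |A(h/2) − A(h)| = 1.585e-02.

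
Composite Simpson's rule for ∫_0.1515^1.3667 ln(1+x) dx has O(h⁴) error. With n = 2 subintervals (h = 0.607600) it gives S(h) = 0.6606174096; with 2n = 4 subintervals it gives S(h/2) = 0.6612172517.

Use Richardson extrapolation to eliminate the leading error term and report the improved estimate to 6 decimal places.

Order 4 gives 2^r = 16 and 2^r − 1 = 15.
Top: 16(0.6612172517) − (0.6606174096) = 9.9188586176
Divide by 2^4 − 1 = 15.
Extrapolated: 9.9188586176 / 15 = 0.6612572412
Correction |R − A(h/2)| = 3.999e-05; gap |A(h/2) − A(h)| = 5.998e-04.

0.661257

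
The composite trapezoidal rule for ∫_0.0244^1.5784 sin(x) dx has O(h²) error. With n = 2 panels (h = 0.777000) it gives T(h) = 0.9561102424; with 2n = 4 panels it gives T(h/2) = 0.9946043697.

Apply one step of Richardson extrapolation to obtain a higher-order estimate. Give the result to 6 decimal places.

1.007436

r = 2, so 2^r = 4.
2^2 × A(h/2) = 3.9784174788; minus A(h) gives 3.0223072364.
3.0223072364 ÷ 3 = 1.0074357455
Gap between inputs: 3.849e-02; correction applied: +0.0128313758.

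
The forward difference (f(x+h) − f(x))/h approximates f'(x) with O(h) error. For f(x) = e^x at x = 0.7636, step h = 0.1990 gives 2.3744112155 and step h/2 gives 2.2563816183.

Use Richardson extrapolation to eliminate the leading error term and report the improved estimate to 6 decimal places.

r = 1: numerator weight 2, denominator 1.
2·2.2563816183 − 2.3744112155 = 2.1383520211
Divide by 2^1 − 1 = 1.
(2·2.2563816183 − 2.3744112155)/(2 − 1) = 2.1383520211

2.138352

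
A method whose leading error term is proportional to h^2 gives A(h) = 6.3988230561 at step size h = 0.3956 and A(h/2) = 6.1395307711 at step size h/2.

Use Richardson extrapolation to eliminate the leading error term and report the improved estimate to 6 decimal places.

6.053100

Order 2 gives 2^r = 4 and 2^r − 1 = 3.
4 × 6.1395307711 − 6.3988230561 = 18.1593000283
Denominator 4 − 1 = 3.
So the Richardson estimate is 6.0531000094.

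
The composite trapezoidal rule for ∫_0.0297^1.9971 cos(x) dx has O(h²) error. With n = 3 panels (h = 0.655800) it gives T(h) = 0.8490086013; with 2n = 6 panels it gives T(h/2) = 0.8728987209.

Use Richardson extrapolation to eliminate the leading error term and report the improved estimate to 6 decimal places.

With r = 2 the leading error scales as h^2, so the weight is 2^2 = 4.
Weighted: 3.4915948836 − 0.8490086013 = 2.6425862823
Denominator 4 − 1 = 3.
So the Richardson estimate is 0.8808620941.

0.880862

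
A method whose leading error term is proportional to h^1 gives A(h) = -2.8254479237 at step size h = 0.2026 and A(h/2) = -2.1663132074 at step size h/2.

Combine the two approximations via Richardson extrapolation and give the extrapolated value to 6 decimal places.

-1.507178

Error is O(h^1); halving h shrinks it by 2^1 = 2.
2 × (-2.1663132074) − (-2.8254479237) = -1.5071784911
Denominator 2 − 1 = 1.
Extrapolated: (-1.5071784911) / 1 = -1.5071784911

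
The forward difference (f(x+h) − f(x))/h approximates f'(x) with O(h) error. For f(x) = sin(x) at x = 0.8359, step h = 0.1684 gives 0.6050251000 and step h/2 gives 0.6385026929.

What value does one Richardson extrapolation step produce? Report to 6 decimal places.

0.671980

Leading term ∝ h^1; use weight 2 = 2^1.
Difference of the inputs: 0.6385026929 − 0.6050251000 = 0.0334775929
Correction (A(h/2) − A(h))/(2 − 1) = 0.0334775929/1 = 0.0334775929
R = 0.6385026929 + 0.0334775929 = 0.6719802858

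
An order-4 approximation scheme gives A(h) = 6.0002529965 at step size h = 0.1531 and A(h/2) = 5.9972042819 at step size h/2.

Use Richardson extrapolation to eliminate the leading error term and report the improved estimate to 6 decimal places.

5.997001

r = 4, so 2^r = 16.
16*5.9972042819 = 95.9552685104; 95.9552685104 − 6.0002529965 = 89.9550155139
Extrapolated: 89.9550155139 / 15 = 5.9970010343
Correction |R − A(h/2)| = 2.032e-04; gap |A(h/2) − A(h)| = 3.049e-03.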